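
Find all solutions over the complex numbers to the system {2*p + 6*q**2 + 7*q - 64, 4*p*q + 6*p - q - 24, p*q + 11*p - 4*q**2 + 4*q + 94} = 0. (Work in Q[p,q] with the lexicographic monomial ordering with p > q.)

{(-2, -4)}

Compute a lex Gröbner basis by Buchberger's algorithm.
f_1 = 2*p + 6*q**2 + 7*q - 64, LT = p.
f_2 = 4*p*q + 6*p - q - 24, LT = p*q.
f_3 = p*q + 11*p - 4*q**2 + 4*q + 94, LT = p*q.

S(f_1,f_2): lcm = p*q. S = -3/2*p + 3*q**3 + 7/2*q**2 - 127/4*q + 6.
  leading term p: subtract (-3/4)·f_1 from -3/2*p + 3*q**3 + 7/2*q**2 - 127/4*q + 6 → 3*q**3 + 8*q**2 - 53/2*q - 42
  leading term q**3: no divisor's leading term divides it; move 3*q**3 to the remainder.
  leading term q**2: no divisor's leading term divides it; move 8*q**2 to the remainder.
  leading term q: no divisor's leading term divides it; move -53/2*q to the remainder.
  leading term 1: no divisor's leading term divides it; move -42 to the remainder.
  remainder 3*q**3 + 8*q**2 - 53/2*q - 42 ≠ 0; add h_4 = 3*q**3 + 8*q**2 - 53/2*q - 42 to the basis.

S(f_1,f_3): lcm = p*q. S = -11*p + 3*q**3 + 15/2*q**2 - 36*q - 94.
  leading term p: subtract (-11/2)·f_1 from -11*p + 3*q**3 + 15/2*q**2 - 36*q - 94 → 3*q**3 + 81/2*q**2 + 5/2*q - 446
  leading term q**3: subtract (1)·h_4 from 3*q**3 + 81/2*q**2 + 5/2*q - 446 → 65/2*q**2 + 29*q - 404
  leading term q**2: no divisor's leading term divides it; move 65/2*q**2 to the remainder.
  leading term q: no divisor's leading term divides it; move 29*q to the remainder.
  leading term 1: no divisor's leading term divides it; move -404 to the remainder.
  remainder 65/2*q**2 + 29*q - 404 ≠ 0; add h_5 = 65/2*q**2 + 29*q - 404 to the basis.

S(f_2,f_3): lcm = p*q. S = -19/2*p + 4*q**2 - 17/4*q - 100.
  leading term p: subtract (-19/4)·f_1 from -19/2*p + 4*q**2 - 17/4*q - 100 → 65/2*q**2 + 29*q - 404
  leading term q**2: subtract (1)·h_5 from 65/2*q**2 + 29*q - 404 → 0
  remainder 0.

S(f_1,h_4): leading monomials are coprime, so the S-polynomial reduces to 0 (Buchberger's first criterion).
S(f_2,h_4): lcm = p*q**3. S = -7/6*p*q**2 + 53/6*p*q + 14*p - 1/4*q**3 - 6*q**2.
  leading term p*q**2: subtract (-7/12*q**2)·f_1 from -7/6*p*q**2 + 53/6*p*q + 14*p - 1/4*q**3 - 6*q**2 → 53/6*p*q + 14*p + 7/2*q**4 + 23/6*q**3 - 130/3*q**2
  leading term p*q: subtract (53/12*q)·f_1 from 53/6*p*q + 14*p + 7/2*q**4 + 23/6*q**3 - 130/3*q**2 → 14*p + 7/2*q**4 - 68/3*q**3 - 297/4*q**2 + 848/3*q
  leading term p: subtract (7)·f_1 from 14*p + 7/2*q**4 - 68/3*q**3 - 297/4*q**2 + 848/3*q → 7/2*q**4 - 68/3*q**3 - 465/4*q**2 + 701/3*q + 448
  leading term q**4: subtract (7/6*q)·h_4 from 7/2*q**4 - 68/3*q**3 - 465/4*q**2 + 701/3*q + 448 → -32*q**3 - 256/3*q**2 + 848/3*q + 448
  leading term q**3: subtract (-32/3)·h_4 from -32*q**3 - 256/3*q**2 + 848/3*q + 448 → 0
  remainder 0.

S(f_3,h_4): lcm = p*q**3. S = 25/3*p*q**2 + 53/6*p*q + 14*p - 4*q**4 + 4*q**3 + 94*q**2.
  leading term p*q**2: subtract (25/6*q**2)·f_1 from 25/3*p*q**2 + 53/6*p*q + 14*p - 4*q**4 + 4*q**3 + 94*q**2 → 53/6*p*q + 14*p - 29*q**4 - 151/6*q**3 + 1082/3*q**2
  leading term p*q: subtract (53/12*q)·f_1 from 53/6*p*q + 14*p - 29*q**4 - 151/6*q**3 + 1082/3*q**2 → 14*p - 29*q**4 - 155/3*q**3 + 1319/4*q**2 + 848/3*q
  leading term p: subtract (7)·f_1 from 14*p - 29*q**4 - 155/3*q**3 + 1319/4*q**2 + 848/3*q → -29*q**4 - 155/3*q**3 + 1151/4*q**2 + 701/3*q + 448
  leading term q**4: subtract (-29/3*q)·h_4 from -29*q**4 - 155/3*q**3 + 1151/4*q**2 + 701/3*q + 448 → 77/3*q**3 + 379/12*q**2 - 517/3*q + 448
  leading term q**3: subtract (77/9)·h_4 from 77/3*q**3 + 379/12*q**2 - 517/3*q + 448 → -1327/36*q**2 + 979/18*q + 2422/3
  leading term q**2: subtract (-1327/1170)·h_5 from -1327/36*q**2 + 979/18*q + 2422/3 → 51059/585*q + 204236/585
  leading term q: no divisor's leading term divides it; move 51059/585*q to the remainder.
  leading term 1: no divisor's leading term divides it; move 204236/585 to the remainder.
  remainder 51059/585*q + 204236/585 ≠ 0; add h_6 = 51059/585*q + 204236/585 to the basis.

S(f_1,h_5): leading monomials are coprime, so the S-polynomial reduces to 0 (Buchberger's first criterion).
S(f_2,h_5): lcm = p*q**2. S = 79/130*p*q + 808/65*p - 1/4*q**2 - 6*q.
  leading term p*q: subtract (79/260*q)·f_1 from 79/130*p*q + 808/65*p - 1/4*q**2 - 6*q → 808/65*p - 237/130*q**3 - 309/130*q**2 + 874/65*q
  leading term p: subtract (404/65)·f_1 from 808/65*p - 237/130*q**3 - 309/130*q**2 + 874/65*q → -237/130*q**3 - 5157/130*q**2 - 1954/65*q + 25856/65
  leading term q**3: subtract (-79/130)·h_4 from -237/130*q**3 - 5157/130*q**2 - 1954/65*q + 25856/65 → -905/26*q**2 - 12003/260*q + 24197/65
  leading term q**2: subtract (-181/169)·h_5 from -905/26*q**2 - 12003/260*q + 24197/65 → -51059/3380*q - 51059/845
  leading term q: subtract (-9/52)·h_6 from -51059/3380*q - 51059/845 → 0
  remainder 0.

S(f_3,h_5): lcm = p*q**2. S = 657/65*p*q + 808/65*p - 4*q**3 + 4*q**2 + 94*q.
  leading term p*q: subtract (657/130*q)·f_1 from 657/65*p*q + 808/65*p - 4*q**3 + 4*q**2 + 94*q → 808/65*p - 2231/65*q**3 - 4079/130*q**2 + 27134/65*q
  leading term p: subtract (404/65)·f_1 from 808/65*p - 2231/65*q**3 - 4079/130*q**2 + 27134/65*q → -2231/65*q**3 - 8927/130*q**2 + 24306/65*q + 25856/65
  leading term q**3: subtract (-2231/195)·h_4 from -2231/65*q**3 - 8927/130*q**2 + 24306/65*q + 25856/65 → 1783/78*q**2 + 27593/390*q - 5378/65
  leading term q**2: subtract (1783/2535)·h_5 from 1783/78*q**2 + 27593/390*q - 5378/65 → 51059/1014*q + 102118/507
  leading term q: subtract (15/26)·h_6 from 51059/1014*q + 102118/507 → 0
  remainder 0.

S(h_4,h_5): lcm = q**3. S = 346/195*q**2 + 1403/390*q - 14.
  leading term q**2: subtract (692/12675)·h_5 from 346/195*q**2 + 1403/390*q - 14 → 51059/25350*q + 102118/12675
  leading term q: subtract (3/130)·h_6 from 51059/25350*q + 102118/12675 → 0
  remainder 0.

S(f_1,h_6): leading monomials are coprime, so the S-polynomial reduces to 0 (Buchberger's first criterion).
S(f_2,h_6): lcm = p*q. S = -5/2*p - 1/4*q - 6.
  leading term p: subtract (-5/4)·f_1 from -5/2*p - 1/4*q - 6 → 15/2*q**2 + 17/2*q - 86
  leading term q**2: subtract (3/13)·h_5 from 15/2*q**2 + 17/2*q - 86 → 47/26*q + 94/13
  leading term q: subtract (2115/102118)·h_6 from 47/26*q + 94/13 → 0
  remainder 0.

S(f_3,h_6): lcm = p*q. S = 7*p - 4*q**2 + 4*q + 94.
  leading term p: subtract (7/2)·f_1 from 7*p - 4*q**2 + 4*q + 94 → -25*q**2 - 41/2*q + 318
  leading term q**2: subtract (-10/13)·h_5 from -25*q**2 - 41/2*q + 318 → 47/26*q + 94/13
  leading term q: subtract (2115/102118)·h_6 from 47/26*q + 94/13 → 0
  remainder 0.

S(h_4,h_6): lcm = q**3. S = -4/3*q**2 - 53/6*q - 14.
  leading term q**2: subtract (-8/195)·h_5 from -4/3*q**2 - 53/6*q - 14 → -2981/390*q - 5962/195
  leading term q: subtract (-8943/102118)·h_6 from -2981/390*q - 5962/195 → 0
  remainder 0.

S(h_5,h_6): lcm = q**2. S = -202/65*q - 808/65.
  leading term q: subtract (-1818/51059)·h_6 from -202/65*q - 808/65 → 0
  remainder 0.

Every S-polynomial of the final basis reduces to 0, so we have a Gröbner basis.
Inter-reduce: drop elements whose leading term is divisible by another's, tail-reduce, and make monic.
Reduced Gröbner basis: {p + 2, q + 4}.

Since the basis is lex-ordered, q + 4 is univariate in q. Its roots are {-4}. Back-substituting each root into the other basis elements fixes the other coordinates.
  q = -4: the earlier basis element becomes p + 2 = 0, giving p = -2 — point (-2, -4).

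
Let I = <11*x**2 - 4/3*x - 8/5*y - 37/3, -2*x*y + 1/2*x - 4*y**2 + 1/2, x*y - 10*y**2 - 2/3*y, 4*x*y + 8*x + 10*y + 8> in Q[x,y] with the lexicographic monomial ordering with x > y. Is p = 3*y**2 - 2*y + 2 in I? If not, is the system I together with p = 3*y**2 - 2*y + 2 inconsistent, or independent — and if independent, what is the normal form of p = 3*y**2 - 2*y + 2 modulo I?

First compute the reduced Gröbner basis of I by Buchberger's algorithm.
f_1 = 11*x**2 - 4/3*x - 8/5*y - 37/3, LT = x**2.
f_2 = -2*x*y + 1/2*x - 4*y**2 + 1/2, LT = x*y.
f_3 = x*y - 10*y**2 - 2/3*y, LT = x*y.
f_4 = 4*x*y + 8*x + 10*y + 8, LT = x*y.

S(f_1,f_2): lcm = x**2*y. S = 1/4*x**2 - 2*x*y**2 - 4/33*x*y + 1/4*x - 8/55*y**2 - 37/33*y.
  reduce S modulo (f_1, f_2, f_3, f_4):
  remainder 1/8*x + 4*y**3 + 181/165*y**2 - 523/330*y + 1/8 ≠ 0; add h_5 = 1/8*x + 4*y**3 + 181/165*y**2 - 523/330*y + 1/8 to the basis.

S(f_1,f_3): lcm = x**2*y. S = 10*x*y**2 + 6/11*x*y - 8/55*y**2 - 37/33*y.
  reduce S modulo (f_1, f_2, f_3, f_4, h_5):
  remainder -488/11*y**3 - 23446/1815*y**2 + 20023/1815*y ≠ 0; add h_6 = -488/11*y**3 - 23446/1815*y**2 + 20023/1815*y to the basis.

S(f_1,f_4): lcm = x**2*y. S = -2*x**2 - 173/66*x*y - 2*x - 8/55*y**2 - 37/33*y.
  reduce S modulo (f_1, f_2, f_3, f_4, h_5, h_6):
  remainder 35491/10065*y**2 - 151913/10065*y ≠ 0; add h_7 = 35491/10065*y**2 - 151913/10065*y to the basis.

S(f_2,f_3): lcm = x*y. S = -1/4*x + 12*y**2 + 2/3*y - 1/4.
  reduce S modulo (f_1, f_2, f_3, f_4, h_5, h_6, h_7):
  remainder 26762078/532365*y ≠ 0; add h_8 = 26762078/532365*y to the basis.

The other S-polynomials (S(f_2,f_4), S(f_3,f_4), S(f_1,h_5), S(f_2,h_5), S(f_3,h_5), S(f_4,h_5), S(f_1,h_6), S(f_2,h_6), S(f_3,h_6), S(f_4,h_6), S(h_5,h_6), S(f_1,h_7), S(f_2,h_7), S(f_3,h_7), S(f_4,h_7), S(h_5,h_7), S(h_6,h_7), S(f_1,h_8), S(f_2,h_8), S(f_3,h_8), S(f_4,h_8), S(h_5,h_8), S(h_6,h_8), S(h_7,h_8)) all reduce to 0 modulo the current basis, so we have a Gröbner basis.
Inter-reduce: drop elements whose leading term is divisible by another's, tail-reduce, and make monic.
Reduced Gröbner basis: {x + 1, y}.
Label its elements g_1 = x + 1, g_2 = y.

Reduce p = 3*y**2 - 2*y + 2 modulo G:
  leading term y**2: subtract (3*y)·g_2 from 3*y**2 - 2*y + 2 → -2*y + 2
  leading term y: subtract (-2)·g_2 from -2*y + 2 → 2
  leading term 1: no divisor's leading term divides it; move 2 to the remainder.
  normal form = 2.
The normal form is nonzero, so p ∉ I. Since p minus its normal form lies in I, I + (p) = I + (r) where r = 2; decide whether this ideal is the whole ring.
Here r = 2 is a nonzero constant, hence a unit: 1 ∈ I + (p), the Gröbner basis of I + (p) is {1}, and the enlarged system has no common solution — adjoining p is inconsistent.

Adjoining 3*y**2 - 2*y + 2 makes the ideal the whole ring: the system is inconsistent.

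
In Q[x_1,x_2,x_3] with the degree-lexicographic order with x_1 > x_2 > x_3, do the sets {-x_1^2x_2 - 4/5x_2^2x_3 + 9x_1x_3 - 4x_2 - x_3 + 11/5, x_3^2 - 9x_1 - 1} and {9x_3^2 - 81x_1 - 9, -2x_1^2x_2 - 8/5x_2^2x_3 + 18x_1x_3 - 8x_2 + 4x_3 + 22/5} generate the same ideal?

No, the ideals differ.

Since reduced Gröbner bases are canonical representatives of ideals under a given ordering, it suffices to compute and compare them.
Buchberger on the first generating set:
f_1 = -x_1^2x_2 - 4/5x_2^2x_3 + 9x_1x_3 - 4x_2 - x_3 + 11/5, LT = x_1^2x_2.
f_2 = x_3^2 - 9x_1 - 1, LT = x_3^2.

The S-polynomials (S(f_1,f_2)) all reduce to 0 modulo the current basis, so we have a Gröbner basis.
Inter-reduce: drop elements whose leading term is divisible by another's, tail-reduce, and make monic.
Reduced Gröbner basis: {x_1^2x_2 + 4/5x_2^2x_3 - 9x_1x_3 + 4x_2 + x_3 - 11/5, x_3^2 - 9x_1 - 1}.

Buchberger on the second generating set:
h_1 = 9x_3^2 - 81x_1 - 9, LT = x_3^2.
h_2 = -2x_1^2x_2 - 8/5x_2^2x_3 + 18x_1x_3 - 8x_2 + 4x_3 + 22/5, LT = x_1^2x_2.

The S-polynomials (S(h_1,h_2)) all reduce to 0 modulo the current basis, so we have a Gröbner basis.
Inter-reduce: drop elements whose leading term is divisible by another's, tail-reduce, and make monic.
Reduced Gröbner basis: {x_1^2x_2 + 4/5x_2^2x_3 - 9x_1x_3 + 4x_2 - 2x_3 - 11/5, x_3^2 - 9x_1 - 1}.

The bases are distinct; the ideals are different.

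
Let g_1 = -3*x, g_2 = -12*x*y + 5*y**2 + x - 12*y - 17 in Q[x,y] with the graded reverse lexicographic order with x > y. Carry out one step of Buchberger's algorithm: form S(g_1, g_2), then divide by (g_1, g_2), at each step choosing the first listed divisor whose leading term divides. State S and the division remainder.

lcm(LM(g_1), LM(g_2)) = x*y.
S = (lcm/LT(g_1))·g_1 − (lcm/LT(g_2))·g_2 = 5/12*y**2 + 1/12*x - y - 17/12.
Reduce S modulo (g_1, g_2) in that order:
  leading term y**2: no divisor's leading term divides it; move 5/12*y**2 to the remainder.
  leading term x: subtract (-1/36)·g_1 from 1/12*x - y - 17/12 → -y - 17/12
  leading term y: no divisor's leading term divides it; move -y to the remainder.
  leading term 1: no divisor's leading term divides it; move -17/12 to the remainder.
The remainder 5/12*y**2 - y - 17/12 is nonzero, so it would be added as the next basis element.

S(g_1, g_2) = 5/12*y**2 + 1/12*x - y - 17/12; remainder on division = 5/12*y**2 - y - 17/12.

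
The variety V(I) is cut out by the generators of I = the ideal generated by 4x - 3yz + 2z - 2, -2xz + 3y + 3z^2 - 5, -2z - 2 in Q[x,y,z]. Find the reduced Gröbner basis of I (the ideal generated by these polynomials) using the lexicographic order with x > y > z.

G = {x - 1, y, z + 1}

f_1 = 4x - 3yz + 2z - 2, LT = x.
f_2 = -2xz + 3y + 3z^2 - 5, LT = xz.
f_3 = -2z - 2, LT = z.

S(f_1,f_2): lcm = xz. S = -3/4yz^2 + 3/2y + 2z^2 - 1/2z - 5/2.
  leading term yz^2: subtract (3/8yz)·f_3 from -3/4yz^2 + 3/2y + 2z^2 - 1/2z - 5/2 → 3/4yz + 3/2y + 2z^2 - 1/2z - 5/2
  leading term yz: subtract (-3/8y)·f_3 from 3/4yz + 3/2y + 2z^2 - 1/2z - 5/2 → 3/4y + 2z^2 - 1/2z - 5/2
  leading term y: no divisor's leading term divides it; move 3/4y to the remainder.
  leading term z^2: subtract (-z)·f_3 from 2z^2 - 1/2z - 5/2 → -5/2z - 5/2
  leading term z: subtract (5/4)·f_3 from -5/2z - 5/2 → 0
  remainder 3/4y ≠ 0; add g_4 = 3/4y to the basis.

The other S-polynomials (S(f_1,f_3), S(f_2,f_3), S(f_1,g_4), S(f_2,g_4), S(f_3,g_4)) all reduce to 0 modulo the current basis, so we have a Gröbner basis.
Inter-reduce: drop elements whose leading term is divisible by another's, tail-reduce, and make monic.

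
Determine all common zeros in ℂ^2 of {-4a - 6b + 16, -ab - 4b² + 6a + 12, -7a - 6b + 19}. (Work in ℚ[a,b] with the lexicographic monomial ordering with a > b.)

{(1, 2)}

Compute a lex Gröbner basis by Buchberger's algorithm.
f_1 = -4a - 6b + 16, LT = a.
f_2 = -ab + 6a - 4b² + 12, LT = ab.
f_3 = -7a - 6b + 19, LT = a.

S(f_1,f_2): lcm = ab. S = 6a - 5/2b² - 4b + 12.
  reduce S modulo (f_1, f_2, f_3):
  remainder -5/2b² - 13b + 36 ≠ 0; add h_4 = -5/2b² - 13b + 36 to the basis.

S(f_1,f_3): lcm = a. S = 9/14b - 9/7.
  reduce S modulo (f_1, f_2, f_3, h_4):
  remainder 9/14b - 9/7 ≠ 0; add h_5 = 9/14b - 9/7 to the basis.

The other S-polynomials (S(f_2,f_3), S(f_1,h_4), S(f_2,h_4), S(f_3,h_4), S(f_1,h_5), S(f_2,h_5), S(f_3,h_5), S(h_4,h_5)) all reduce to 0 modulo the current basis, so we have a Gröbner basis.
Inter-reduce: drop elements whose leading term is divisible by another's, tail-reduce, and make monic.
Reduced Gröbner basis: {a - 1, b - 2}.

A lex Gröbner basis eliminates variables successively. Here b - 2 depends only on b, with roots {2}; lifting each root through the earlier basis elements recovers the full solutions.
  b = 2: the earlier basis element becomes a - 1 = 0, giving a = 1 — point (1, 2).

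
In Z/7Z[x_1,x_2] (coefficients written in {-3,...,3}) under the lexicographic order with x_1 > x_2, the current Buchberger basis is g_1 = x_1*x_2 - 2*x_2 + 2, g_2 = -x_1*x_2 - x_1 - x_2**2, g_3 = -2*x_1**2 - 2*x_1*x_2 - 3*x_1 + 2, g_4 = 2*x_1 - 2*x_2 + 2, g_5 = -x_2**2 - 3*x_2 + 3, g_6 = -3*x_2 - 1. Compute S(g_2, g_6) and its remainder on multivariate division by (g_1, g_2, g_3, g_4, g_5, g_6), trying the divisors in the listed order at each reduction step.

lcm(LM(g_2), LM(g_6)) = x_1*x_2.
S = (lcm/LT(g_2))·g_2 − (lcm/LT(g_6))·g_6 = 3*x_1 + x_2**2.
Reduce S modulo (g_1, g_2, g_3, g_4, g_5, g_6) in that order:
  leading term x_1: subtract (-2)·g_4 from 3*x_1 + x_2**2 → x_2**2 + 3*x_2 - 3
  leading term x_2**2: subtract (-1)·g_5 from x_2**2 + 3*x_2 - 3 → 0
The remainder is 0, so this S-polynomial contributes no new basis element.

S(g_2, g_6) = 3*x_1 + x_2**2; remainder on division = 0.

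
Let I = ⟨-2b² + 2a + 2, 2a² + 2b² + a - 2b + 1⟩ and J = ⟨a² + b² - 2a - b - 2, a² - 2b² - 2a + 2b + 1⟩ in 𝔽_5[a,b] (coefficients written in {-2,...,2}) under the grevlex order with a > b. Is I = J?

No, the ideals differ.

Two ideals are equal iff their reduced Gröbner bases coincide (the reduced basis is unique for a fixed ordering).
Buchberger on the first generating set:
f_1 = -2b² + 2a + 2, LT = b².
f_2 = 2a² + 2b² + a - 2b + 1, LT = a².

S(f_1,f_2): leading monomials are coprime, so the S-polynomial reduces to 0 (Buchberger's first criterion).
Every S-polynomial of the final basis reduces to 0, so we have a Gröbner basis.
Inter-reduce: drop elements whose leading term is divisible by another's, tail-reduce, and make monic.
Reduced Gröbner basis: {a² - a - b - 1, b² - a - 1}.

Buchberger on the second generating set:
h_1 = a² + b² - 2a - b - 2, LT = a².
h_2 = a² - 2b² - 2a + 2b + 1, LT = a².

S(h_1,h_2): lcm = a². S = -2b² + 2b + 2.
  leading term b²: no divisor's leading term divides it; move -2b² to the remainder.
  leading term b: no divisor's leading term divides it; move 2b to the remainder.
  leading term 1: no divisor's leading term divides it; move 2 to the remainder.
  remainder -2b² + 2b + 2 ≠ 0; add k_3 = -2b² + 2b + 2 to the basis.

S(h_1,k_3): leading monomials are coprime, so the S-polynomial reduces to 0 (Buchberger's first criterion).
S(h_2,k_3): leading monomials are coprime, so the S-polynomial reduces to 0 (Buchberger's first criterion).
Every S-polynomial of the final basis reduces to 0, so we have a Gröbner basis.
Inter-reduce: drop elements whose leading term is divisible by another's, tail-reduce, and make monic.
Reduced Gröbner basis: {a² - 2a - 1, b² - b - 1}.

Since the reduced bases disagree, the two ideals are not the same.
The same test decides containment: I ⊆ J iff every generator of I reduces to 0 modulo a Gröbner basis of J.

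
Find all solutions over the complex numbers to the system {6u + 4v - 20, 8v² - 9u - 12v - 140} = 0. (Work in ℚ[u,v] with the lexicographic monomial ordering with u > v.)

{(37/6, -17/4), (0, 5)}

Compute a lex Gröbner basis by Buchberger's algorithm.
f_1 = 6u + 4v - 20, LT = u.
f_2 = -9u + 8v² - 12v - 140, LT = u.

S(f_1,f_2): lcm = u. S = 8/9v² - ⅔v - 170/9.
  reduce S modulo (f_1, f_2):
  remainder 8/9v² - ⅔v - 170/9 ≠ 0; add h_3 = 8/9v² - ⅔v - 170/9 to the basis.

The other S-polynomials (S(f_1,h_3), S(f_2,h_3)) all reduce to 0 modulo the current basis, so we have a Gröbner basis.
Inter-reduce: drop elements whose leading term is divisible by another's, tail-reduce, and make monic.
Reduced Gröbner basis: {u + ⅔v - 10/3, v² - ¾v - 85/4}.

Since the basis is lex-ordered, v² - ¾v - 85/4 is univariate in v. Its roots are {-17/4, 5}. Back-substituting each root into the other basis elements fixes the other coordinates.
  v = -17/4: the earlier basis element becomes u - 37/6 = 0, giving u = 37/6 — point (37/6, -17/4).
  v = 5: the earlier basis element becomes u = 0, giving u = 0 — point (0, 5).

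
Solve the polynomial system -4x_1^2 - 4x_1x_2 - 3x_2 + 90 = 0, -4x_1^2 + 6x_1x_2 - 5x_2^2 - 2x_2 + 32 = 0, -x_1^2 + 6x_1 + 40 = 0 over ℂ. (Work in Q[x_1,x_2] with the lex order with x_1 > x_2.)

{(-4, -2)}

Compute a lex Gröbner basis by Buchberger's algorithm.
f_1 = -4x_1^2 - 4x_1x_2 - 3x_2 + 90, LT = x_1^2.
f_2 = -4x_1^2 + 6x_1x_2 - 5x_2^2 - 2x_2 + 32, LT = x_1^2.
f_3 = -x_1^2 + 6x_1 + 40, LT = x_1^2.

S(f_1,f_2): lcm = x_1^2. S = 5/2x_1x_2 - 5/4x_2^2 + 1/4x_2 - 29/2.
  leading term x_1x_2: no divisor's leading term divides it; move 5/2x_1x_2 to the remainder.
  leading term x_2^2: no divisor's leading term divides it; move -5/4x_2^2 to the remainder.
  leading term x_2: no divisor's leading term divides it; move 1/4x_2 to the remainder.
  leading term 1: no divisor's leading term divides it; move -29/2 to the remainder.
  remainder 5/2x_1x_2 - 5/4x_2^2 + 1/4x_2 - 29/2 ≠ 0; add h_4 = 5/2x_1x_2 - 5/4x_2^2 + 1/4x_2 - 29/2 to the basis.

S(f_1,f_3): lcm = x_1^2. S = x_1x_2 + 6x_1 + 3/4x_2 + 35/2.
  leading term x_1x_2: subtract (2/5)·h_4 from x_1x_2 + 6x_1 + 3/4x_2 + 35/2 → 6x_1 + 1/2x_2^2 + 13/20x_2 + 233/10
  leading term x_1: no divisor's leading term divides it; move 6x_1 to the remainder.
  leading term x_2^2: no divisor's leading term divides it; move 1/2x_2^2 to the remainder.
  leading term x_2: no divisor's leading term divides it; move 13/20x_2 to the remainder.
  leading term 1: no divisor's leading term divides it; move 233/10 to the remainder.
  remainder 6x_1 + 1/2x_2^2 + 13/20x_2 + 233/10 ≠ 0; add h_5 = 6x_1 + 1/2x_2^2 + 13/20x_2 + 233/10 to the basis.

S(f_1,h_4): lcm = x_1^2x_2. S = 3/2x_1x_2^2 - 1/10x_1x_2 + 29/5x_1 + 3/4x_2^2 - 45/2x_2.
  leading term x_1x_2^2: subtract (3/5x_2)·h_4 from 3/2x_1x_2^2 - 1/10x_1x_2 + 29/5x_1 + 3/4x_2^2 - 45/2x_2 → -1/10x_1x_2 + 29/5x_1 + 3/4x_2^3 + 3/5x_2^2 - 69/5x_2
  leading term x_1x_2: subtract (-1/25)·h_4 from -1/10x_1x_2 + 29/5x_1 + 3/4x_2^3 + 3/5x_2^2 - 69/5x_2 → 29/5x_1 + 3/4x_2^3 + 11/20x_2^2 - 1379/100x_2 - 29/50
  leading term x_1: subtract (29/30)·h_5 from 29/5x_1 + 3/4x_2^3 + 11/20x_2^2 - 1379/100x_2 - 29/50 → 3/4x_2^3 + 1/15x_2^2 - 8651/600x_2 - 6931/300
  leading term x_2^3: no divisor's leading term divides it; move 3/4x_2^3 to the remainder.
  leading term x_2^2: no divisor's leading term divides it; move 1/15x_2^2 to the remainder.
  leading term x_2: no divisor's leading term divides it; move -8651/600x_2 to the remainder.
  leading term 1: no divisor's leading term divides it; move -6931/300 to the remainder.
  remainder 3/4x_2^3 + 1/15x_2^2 - 8651/600x_2 - 6931/300 ≠ 0; add h_6 = 3/4x_2^3 + 1/15x_2^2 - 8651/600x_2 - 6931/300 to the basis.

S(f_3,h_4): lcm = x_1^2x_2. S = 1/2x_1x_2^2 - 61/10x_1x_2 + 29/5x_1 - 40x_2.
  leading term x_1x_2^2: subtract (1/5x_2)·h_4 from 1/2x_1x_2^2 - 61/10x_1x_2 + 29/5x_1 - 40x_2 → -61/10x_1x_2 + 29/5x_1 + 1/4x_2^3 - 1/20x_2^2 - 371/10x_2
  leading term x_1x_2: subtract (-61/25)·h_4 from -61/10x_1x_2 + 29/5x_1 + 1/4x_2^3 - 1/20x_2^2 - 371/10x_2 → 29/5x_1 + 1/4x_2^3 - 31/10x_2^2 - 3649/100x_2 - 1769/50
  leading term x_1: subtract (29/30)·h_5 from 29/5x_1 + 1/4x_2^3 - 31/10x_2^2 - 3649/100x_2 - 1769/50 → 1/4x_2^3 - 43/12x_2^2 - 22271/600x_2 - 17371/300
  leading term x_2^3: subtract (1/3)·h_6 from 1/4x_2^3 - 43/12x_2^2 - 22271/600x_2 - 17371/300 → -649/180x_2^2 - 29081/900x_2 - 22591/450
  leading term x_2^2: no divisor's leading term divides it; move -649/180x_2^2 to the remainder.
  leading term x_2: no divisor's leading term divides it; move -29081/900x_2 to the remainder.
  leading term 1: no divisor's leading term divides it; move -22591/450 to the remainder.
  remainder -649/180x_2^2 - 29081/900x_2 - 22591/450 ≠ 0; add h_7 = -649/180x_2^2 - 29081/900x_2 - 22591/450 to the basis.

S(f_1,h_5): lcm = x_1^2. S = -1/12x_1x_2^2 + 107/120x_1x_2 - 233/60x_1 + 3/4x_2 - 45/2.
  leading term x_1x_2^2: subtract (-1/30x_2)·h_4 from -1/12x_1x_2^2 + 107/120x_1x_2 - 233/60x_1 + 3/4x_2 - 45/2 → 107/120x_1x_2 - 233/60x_1 - 1/24x_2^3 + 1/120x_2^2 + 4/15x_2 - 45/2
  leading term x_1x_2: subtract (107/300)·h_4 from 107/120x_1x_2 - 233/60x_1 - 1/24x_2^3 + 1/120x_2^2 + 4/15x_2 - 45/2 → -233/60x_1 - 1/24x_2^3 + 109/240x_2^2 + 71/400x_2 - 10397/600
  leading term x_1: subtract (-233/360)·h_5 from -233/60x_1 - 1/24x_2^3 + 109/240x_2^2 + 71/400x_2 - 10397/600 → -1/24x_2^3 + 7/9x_2^2 + 4307/7200x_2 - 8093/3600
  leading term x_2^3: subtract (-1/18)·h_6 from -1/24x_2^3 + 7/9x_2^2 + 4307/7200x_2 - 8093/3600 → 211/270x_2^2 - 4381/21600x_2 - 38141/10800
  leading term x_2^2: subtract (-422/1947)·h_7 from 211/270x_2^2 - 4381/21600x_2 - 38141/10800 → -448981/62304x_2 - 448981/31152
  leading term x_2: no divisor's leading term divides it; move -448981/62304x_2 to the remainder.
  leading term 1: no divisor's leading term divides it; move -448981/31152 to the remainder.
  remainder -448981/62304x_2 - 448981/31152 ≠ 0; add h_8 = -448981/62304x_2 - 448981/31152 to the basis.

The other S-polynomials (S(f_2,f_3), S(f_2,h_4), S(f_2,h_5), S(f_3,h_5), S(h_4,h_5), S(f_1,h_6), S(f_2,h_6), S(f_3,h_6), S(h_4,h_6), S(h_5,h_6), S(f_1,h_7), S(f_2,h_7), S(f_3,h_7), S(h_4,h_7), S(h_5,h_7), S(h_6,h_7), S(f_1,h_8), S(f_2,h_8), S(f_3,h_8), S(h_4,h_8), S(h_5,h_8), S(h_6,h_8), S(h_7,h_8)) all reduce to 0 modulo the current basis, so we have a Gröbner basis.
Inter-reduce: drop elements whose leading term is divisible by another's, tail-reduce, and make monic.
Reduced Gröbner basis: {x_1 + 4, x_2 + 2}.

From the last basis element, x_2 + 2 = 0, so x_2 takes values in {-2}. Each choice, substituted upward through the basis, yields the corresponding point(s) of the solution set.
  x_2 = -2: the earlier basis element becomes x_1 + 4 = 0, giving x_1 = -4 — point (-4, -2).
Substituting each solution back into the original system confirms all equations vanish.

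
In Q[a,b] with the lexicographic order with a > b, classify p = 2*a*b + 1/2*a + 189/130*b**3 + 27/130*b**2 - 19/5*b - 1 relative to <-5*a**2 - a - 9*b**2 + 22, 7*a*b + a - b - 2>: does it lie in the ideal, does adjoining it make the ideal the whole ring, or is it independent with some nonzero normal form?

2*a*b + 1/2*a + 189/130*b**3 + 27/130*b**2 - 19/5*b - 1 lies in I (it reduces to 0).

First compute the reduced Gröbner basis of I by Buchberger's algorithm.
f_1 = -5*a**2 - a - 9*b**2 + 22, LT = a**2.
f_2 = 7*a*b + a - b - 2, LT = a*b.

S(f_1,f_2): lcm = a**2*b. S = -1/7*a**2 + 12/35*a*b + 2/7*a + 9/5*b**3 - 22/5*b.
  leading term a**2: subtract (1/35)·f_1 from -1/7*a**2 + 12/35*a*b + 2/7*a + 9/5*b**3 - 22/5*b → 12/35*a*b + 11/35*a + 9/5*b**3 + 9/35*b**2 - 22/5*b - 22/35
  leading term a*b: subtract (12/245)·f_2 from 12/35*a*b + 11/35*a + 9/5*b**3 + 9/35*b**2 - 22/5*b - 22/35 → 13/49*a + 9/5*b**3 + 9/35*b**2 - 1066/245*b - 26/49
  leading term a: no divisor's leading term divides it; move 13/49*a to the remainder.
  leading term b**3: no divisor's leading term divides it; move 9/5*b**3 to the remainder.
  leading term b**2: no divisor's leading term divides it; move 9/35*b**2 to the remainder.
  leading term b: no divisor's leading term divides it; move -1066/245*b to the remainder.
  leading term 1: no divisor's leading term divides it; move -26/49 to the remainder.
  remainder 13/49*a + 9/5*b**3 + 9/35*b**2 - 1066/245*b - 26/49 ≠ 0; add h_3 = 13/49*a + 9/5*b**3 + 9/35*b**2 - 1066/245*b - 26/49 to the basis.

S(f_1,h_3): lcm = a**2. S = -441/65*a*b**3 - 63/65*a*b**2 + 82/5*a*b + 11/5*a + 9/5*b**2 - 22/5.
  leading term a*b**3: subtract (-63/65*b**2)·f_2 from -441/65*a*b**3 - 63/65*a*b**2 + 82/5*a*b + 11/5*a + 9/5*b**2 - 22/5 → 82/5*a*b + 11/5*a - 63/65*b**3 - 9/65*b**2 - 22/5
  leading term a*b: subtract (82/35)·f_2 from 82/5*a*b + 11/5*a - 63/65*b**3 - 9/65*b**2 - 22/5 → -1/7*a - 63/65*b**3 - 9/65*b**2 + 82/35*b + 2/7
  leading term a: subtract (-7/13)·h_3 from -1/7*a - 63/65*b**3 - 9/65*b**2 + 82/35*b + 2/7 → 0
  remainder 0.

S(f_2,h_3): lcm = a*b. S = 1/7*a - 441/65*b**4 - 63/65*b**3 + 82/5*b**2 + 13/7*b - 2/7.
  leading term a: subtract (7/13)·h_3 from 1/7*a - 441/65*b**4 - 63/65*b**3 + 82/5*b**2 + 13/7*b - 2/7 → -441/65*b**4 - 126/65*b**3 + 1057/65*b**2 + 21/5*b
  leading term b**4: no divisor's leading term divides it; move -441/65*b**4 to the remainder.
  leading term b**3: no divisor's leading term divides it; move -126/65*b**3 to the remainder.
  leading term b**2: no divisor's leading term divides it; move 1057/65*b**2 to the remainder.
  leading term b: no divisor's leading term divides it; move 21/5*b to the remainder.
  remainder -441/65*b**4 - 126/65*b**3 + 1057/65*b**2 + 21/5*b ≠ 0; add h_4 = -441/65*b**4 - 126/65*b**3 + 1057/65*b**2 + 21/5*b to the basis.

S(f_1,h_4): leading monomials are coprime, so the S-polynomial reduces to 0 (Buchberger's first criterion).
S(f_2,h_4): lcm = a*b**4. S = -1/7*a*b**3 + 151/63*a*b**2 + 13/21*a*b - 1/7*b**4 - 2/7*b**3.
  leading term a*b**3: subtract (-1/49*b**2)·f_2 from -1/7*a*b**3 + 151/63*a*b**2 + 13/21*a*b - 1/7*b**4 - 2/7*b**3 → 1066/441*a*b**2 + 13/21*a*b - 1/7*b**4 - 15/49*b**3 - 2/49*b**2
  leading term a*b**2: subtract (1066/3087*b)·f_2 from 1066/441*a*b**2 + 13/21*a*b - 1/7*b**4 - 15/49*b**3 - 2/49*b**2 → 845/3087*a*b - 1/7*b**4 - 15/49*b**3 + 940/3087*b**2 + 2132/3087*b
  leading term a*b: subtract (845/21609)·f_2 from 845/3087*a*b - 1/7*b**4 - 15/49*b**3 + 940/3087*b**2 + 2132/3087*b → -845/21609*a - 1/7*b**4 - 15/49*b**3 + 940/3087*b**2 + 15769/21609*b + 1690/21609
  leading term a: subtract (-65/441)·h_3 from -845/21609*a - 1/7*b**4 - 15/49*b**3 + 940/3087*b**2 + 15769/21609*b + 1690/21609 → -1/7*b**4 - 2/49*b**3 + 151/441*b**2 + 13/147*b
  leading term b**4: subtract (65/3087)·h_4 from -1/7*b**4 - 2/49*b**3 + 151/441*b**2 + 13/147*b → 0
  remainder 0.

S(h_3,h_4): leading monomials are coprime, so the S-polynomial reduces to 0 (Buchberger's first criterion).
Every S-polynomial of the final basis reduces to 0, so we have a Gröbner basis.
Inter-reduce: drop elements whose leading term is divisible by another's, tail-reduce, and make monic.
Reduced Gröbner basis: {a + 441/65*b**3 + 63/65*b**2 - 82/5*b - 2, b**4 + 2/7*b**3 - 151/63*b**2 - 13/21*b}.
Label its elements g_1 = a + 441/65*b**3 + 63/65*b**2 - 82/5*b - 2, g_2 = b**4 + 2/7*b**3 - 151/63*b**2 - 13/21*b.

Reduce p = 2*a*b + 1/2*a + 189/130*b**3 + 27/130*b**2 - 19/5*b - 1 modulo G:
  leading term a*b: subtract (2*b)·g_1 from 2*a*b + 1/2*a + 189/130*b**3 + 27/130*b**2 - 19/5*b - 1 → 1/2*a - 882/65*b**4 - 63/130*b**3 + 4291/130*b**2 + 1/5*b - 1
  leading term a: subtract (1/2)·g_1 from 1/2*a - 882/65*b**4 - 63/130*b**3 + 4291/130*b**2 + 1/5*b - 1 → -882/65*b**4 - 252/65*b**3 + 2114/65*b**2 + 42/5*b
  leading term b**4: subtract (-882/65)·g_2 from -882/65*b**4 - 252/65*b**3 + 2114/65*b**2 + 42/5*b → 0
  normal form = 0.
Since the normal form is 0, p ∈ I.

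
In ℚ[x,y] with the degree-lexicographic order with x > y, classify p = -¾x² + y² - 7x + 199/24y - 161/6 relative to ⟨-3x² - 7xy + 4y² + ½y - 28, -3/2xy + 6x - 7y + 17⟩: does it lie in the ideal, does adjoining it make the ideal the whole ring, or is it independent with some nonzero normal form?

-¾x² + y² - 7x + 199/24y - 161/6 lies in I (it reduces to 0).

First compute the reduced Gröbner basis of I by Buchberger's algorithm.
f_1 = -3x² - 7xy + 4y² + ½y - 28, LT = x².
f_2 = -3/2xy + 6x - 7y + 17, LT = xy.

S(f_1,f_2): lcm = x²y. S = 7/3xy² - 4/3y³ + 4x² - 14/3xy - ⅙y² + 34/3x + 28/3y.
  reduce S modulo (f_1, f_2):
  remainder -4/3y³ - 103/18y² - 22/3x + 524/9y - 812/9 ≠ 0; add h_3 = -4/3y³ - 103/18y² - 22/3x + 524/9y - 812/9 to the basis.

The other S-polynomials (S(f_1,h_3), S(f_2,h_3)) all reduce to 0 modulo the current basis, so we have a Gröbner basis.
Inter-reduce: drop elements whose leading term is divisible by another's, tail-reduce, and make monic.
Reduced Gröbner basis: {y³ + 103/24y² + 11/2x - 131/3y + 203/3, x² - 4/3y² + 28/3x - 199/18y + 322/9, xy - 4x + 14/3y - 34/3}.
Label its elements g_1 = y³ + 103/24y² + 11/2x - 131/3y + 203/3, g_2 = x² - 4/3y² + 28/3x - 199/18y + 322/9, g_3 = xy - 4x + 14/3y - 34/3.

Reduce p = -¾x² + y² - 7x + 199/24y - 161/6 modulo G:
  leading term x²: subtract (-¾)·g_2 from -¾x² + y² - 7x + 199/24y - 161/6 → 0
  normal form = 0.
Since the normal form is 0, p ∈ I.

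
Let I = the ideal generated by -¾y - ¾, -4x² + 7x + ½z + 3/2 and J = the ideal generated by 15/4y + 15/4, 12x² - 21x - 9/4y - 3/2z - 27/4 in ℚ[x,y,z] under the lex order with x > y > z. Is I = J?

Equality of ideals is decidable: compute both reduced Gröbner bases (unique for the ordering) and check whether they agree.
Buchberger on the first generating set:
f_1 = -¾y - ¾, LT = y.
f_2 = -4x² + 7x + ½z + 3/2, LT = x².

The S-polynomials (S(f_1,f_2)) all reduce to 0 modulo the current basis, so we have a Gröbner basis.
Inter-reduce: drop elements whose leading term is divisible by another's, tail-reduce, and make monic.
Reduced Gröbner basis: {x² - 7/4x - ⅛z - ⅜, y + 1}.

Buchberger on the second generating set:
h_1 = 15/4y + 15/4, LT = y.
h_2 = 12x² - 21x - 9/4y - 3/2z - 27/4, LT = x².

The S-polynomials (S(h_1,h_2)) all reduce to 0 modulo the current basis, so we have a Gröbner basis.
Inter-reduce: drop elements whose leading term is divisible by another's, tail-reduce, and make monic.
Reduced Gröbner basis: {x² - 7/4x - ⅛z - ⅜, y + 1}.

Same reduced basis, so the two generating sets span the same ideal.

Yes, the ideals are equal.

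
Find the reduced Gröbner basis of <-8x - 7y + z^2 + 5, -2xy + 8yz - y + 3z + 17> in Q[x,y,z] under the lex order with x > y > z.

Buchberger's algorithm terminates because the ascending chain of leading-term ideals stabilizes.

f_1 = -8x - 7y + z^2 + 5, LT = x.
f_2 = -2xy + 8yz - y + 3z + 17, LT = xy.

S(f_1,f_2): lcm = xy. S = 7/8y^2 - 1/8yz^2 + 4yz - 9/8y + 3/2z + 17/2.
  leading term y^2: no divisor's leading term divides it; move 7/8y^2 to the remainder.
  leading term yz^2: no divisor's leading term divides it; move -1/8yz^2 to the remainder.
  leading term yz: no divisor's leading term divides it; move 4yz to the remainder.
  leading term y: no divisor's leading term divides it; move -9/8y to the remainder.
  leading term z: no divisor's leading term divides it; move 3/2z to the remainder.
  leading term 1: no divisor's leading term divides it; move 17/2 to the remainder.
  remainder 7/8y^2 - 1/8yz^2 + 4yz - 9/8y + 3/2z + 17/2 ≠ 0; add g_3 = 7/8y^2 - 1/8yz^2 + 4yz - 9/8y + 3/2z + 17/2 to the basis.

S(f_1,g_3): leading monomials are coprime, so the S-polynomial reduces to 0 (Buchberger's first criterion).
S(f_2,g_3): lcm = xy^2. S = 1/7xyz^2 - 32/7xyz + 9/7xy - 12/7xz - 68/7x - 4y^2z + 1/2y^2 - 3/2yz - 17/2y.
  leading term xyz^2: subtract (-1/56yz^2)·f_1 from 1/7xyz^2 - 32/7xyz + 9/7xy - 12/7xz - 68/7x - 4y^2z + 1/2y^2 - 3/2yz - 17/2y → -32/7xyz + 9/7xy - 12/7xz - 68/7x - 1/8y^2z^2 - 4y^2z + 1/2y^2 + 1/56yz^4 + 5/56yz^2 - 3/2yz - 17/2y
  leading term xyz: subtract (4/7yz)·f_1 from -32/7xyz + 9/7xy - 12/7xz - 68/7x - 1/8y^2z^2 - 4y^2z + 1/2y^2 + 1/56yz^4 + 5/56yz^2 - 3/2yz - 17/2y → 9/7xy - 12/7xz - 68/7x - 1/8y^2z^2 + 1/2y^2 + 1/56yz^4 - 4/7yz^3 + 5/56yz^2 - 61/14yz - 17/2y
  leading term xy: subtract (-9/56y)·f_1 from 9/7xy - 12/7xz - 68/7x - 1/8y^2z^2 + 1/2y^2 + 1/56yz^4 - 4/7yz^3 + 5/56yz^2 - 61/14yz - 17/2y → -12/7xz - 68/7x - 1/8y^2z^2 - 5/8y^2 + 1/56yz^4 - 4/7yz^3 + 1/4yz^2 - 61/14yz - 431/56y
  leading term xz: subtract (3/14z)·f_1 from -12/7xz - 68/7x - 1/8y^2z^2 - 5/8y^2 + 1/56yz^4 - 4/7yz^3 + 1/4yz^2 - 61/14yz - 431/56y → -68/7x - 1/8y^2z^2 - 5/8y^2 + 1/56yz^4 - 4/7yz^3 + 1/4yz^2 - 20/7yz - 431/56y - 3/14z^3 - 15/14z
  leading term x: subtract (17/14)·f_1 from -68/7x - 1/8y^2z^2 - 5/8y^2 + 1/56yz^4 - 4/7yz^3 + 1/4yz^2 - 20/7yz - 431/56y - 3/14z^3 - 15/14z → -1/8y^2z^2 - 5/8y^2 + 1/56yz^4 - 4/7yz^3 + 1/4yz^2 - 20/7yz + 45/56y - 3/14z^3 - 17/14z^2 - 15/14z - 85/14
  leading term y^2z^2: subtract (-1/7z^2)·g_3 from -1/8y^2z^2 - 5/8y^2 + 1/56yz^4 - 4/7yz^3 + 1/4yz^2 - 20/7yz + 45/56y - 3/14z^3 - 17/14z^2 - 15/14z - 85/14 → -5/8y^2 + 5/56yz^2 - 20/7yz + 45/56y - 15/14z - 85/14
  leading term y^2: subtract (-5/7)·g_3 from -5/8y^2 + 5/56yz^2 - 20/7yz + 45/56y - 15/14z - 85/14 → 0
  remainder 0.

Every S-polynomial of the final basis reduces to 0, so we have a Gröbner basis.
Inter-reduce: drop elements whose leading term is divisible by another's, tail-reduce, and make monic.

G = {x + 7/8y - 1/8z^2 - 5/8, y^2 - 1/7yz^2 + 32/7yz - 9/7y + 12/7z + 68/7}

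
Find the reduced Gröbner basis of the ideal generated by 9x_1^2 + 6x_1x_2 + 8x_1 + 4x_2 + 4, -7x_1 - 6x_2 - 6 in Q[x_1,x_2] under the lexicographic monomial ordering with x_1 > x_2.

G = {x_1 + 6/7x_2 + 6/7, x_2^2 + 32/9x_2 + 23/9}

Buchberger's algorithm terminates because the ascending chain of leading-term ideals stabilizes.

f_1 = 9x_1^2 + 6x_1x_2 + 8x_1 + 4x_2 + 4, LT = x_1^2.
f_2 = -7x_1 - 6x_2 - 6, LT = x_1.

S(f_1,f_2): lcm = x_1^2. S = -4/21x_1x_2 + 2/63x_1 + 4/9x_2 + 4/9.
  leading term x_1x_2: subtract (4/147x_2)·f_2 from -4/21x_1x_2 + 2/63x_1 + 4/9x_2 + 4/9 → 2/63x_1 + 8/49x_2^2 + 268/441x_2 + 4/9
  leading term x_1: subtract (-2/441)·f_2 from 2/63x_1 + 8/49x_2^2 + 268/441x_2 + 4/9 → 8/49x_2^2 + 256/441x_2 + 184/441
  leading term x_2^2: no divisor's leading term divides it; move 8/49x_2^2 to the remainder.
  leading term x_2: no divisor's leading term divides it; move 256/441x_2 to the remainder.
  leading term 1: no divisor's leading term divides it; move 184/441 to the remainder.
  remainder 8/49x_2^2 + 256/441x_2 + 184/441 ≠ 0; add g_3 = 8/49x_2^2 + 256/441x_2 + 184/441 to the basis.

S(f_1,g_3): leading monomials are coprime, so the S-polynomial reduces to 0 (Buchberger's first criterion).
S(f_2,g_3): leading monomials are coprime, so the S-polynomial reduces to 0 (Buchberger's first criterion).
Every S-polynomial of the final basis reduces to 0, so we have a Gröbner basis.
Inter-reduce: drop elements whose leading term is divisible by another's, tail-reduce, and make monic.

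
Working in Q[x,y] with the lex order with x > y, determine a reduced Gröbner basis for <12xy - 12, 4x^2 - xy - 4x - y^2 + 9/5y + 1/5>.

G = {x - 1/4y^3 + 9/20y^2 - 1/5y - 1, y^4 - 9/5y^3 + 4/5y^2 + 4y - 4}

f_1 = 12xy - 12, LT = xy.
f_2 = 4x^2 - xy - 4x - y^2 + 9/5y + 1/5, LT = x^2.

S(f_1,f_2): lcm = x^2y. S = 1/4xy^2 + xy - x + 1/4y^3 - 9/20y^2 - 1/20y.
  leading term xy^2: subtract (1/48y)·f_1 from 1/4xy^2 + xy - x + 1/4y^3 - 9/20y^2 - 1/20y → xy - x + 1/4y^3 - 9/20y^2 + 1/5y
  leading term xy: subtract (1/12)·f_1 from xy - x + 1/4y^3 - 9/20y^2 + 1/5y → -x + 1/4y^3 - 9/20y^2 + 1/5y + 1
  leading term x: no divisor's leading term divides it; move -x to the remainder.
  leading term y^3: no divisor's leading term divides it; move 1/4y^3 to the remainder.
  leading term y^2: no divisor's leading term divides it; move -9/20y^2 to the remainder.
  leading term y: no divisor's leading term divides it; move 1/5y to the remainder.
  leading term 1: no divisor's leading term divides it; move 1 to the remainder.
  remainder -x + 1/4y^3 - 9/20y^2 + 1/5y + 1 ≠ 0; add g_3 = -x + 1/4y^3 - 9/20y^2 + 1/5y + 1 to the basis.

S(f_1,g_3): lcm = xy. S = 1/4y^4 - 9/20y^3 + 1/5y^2 + y - 1.
  leading term y^4: no divisor's leading term divides it; move 1/4y^4 to the remainder.
  leading term y^3: no divisor's leading term divides it; move -9/20y^3 to the remainder.
  leading term y^2: no divisor's leading term divides it; move 1/5y^2 to the remainder.
  leading term y: no divisor's leading term divides it; move y to the remainder.
  leading term 1: no divisor's leading term divides it; move -1 to the remainder.
  remainder 1/4y^4 - 9/20y^3 + 1/5y^2 + y - 1 ≠ 0; add g_4 = 1/4y^4 - 9/20y^3 + 1/5y^2 + y - 1 to the basis.

The other S-polynomials (S(f_2,g_3), S(f_1,g_4), S(f_2,g_4), S(g_3,g_4)) all reduce to 0 modulo the current basis, so we have a Gröbner basis.
Inter-reduce: drop elements whose leading term is divisible by another's, tail-reduce, and make monic.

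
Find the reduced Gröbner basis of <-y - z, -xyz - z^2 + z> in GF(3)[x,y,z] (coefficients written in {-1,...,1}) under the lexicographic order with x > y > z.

This is the nonlinear analogue of row-reducing a linear system.

f_1 = -y - z, LT = y.
f_2 = -xyz - z^2 + z, LT = xyz.

S(f_1,f_2): lcm = xyz. S = xz^2 - z^2 + z.
  leading term xz^2: no divisor's leading term divides it; move xz^2 to the remainder.
  leading term z^2: no divisor's leading term divides it; move -z^2 to the remainder.
  leading term z: no divisor's leading term divides it; move z to the remainder.
  remainder xz^2 - z^2 + z ≠ 0; add g_3 = xz^2 - z^2 + z to the basis.

The other S-polynomials (S(f_1,g_3), S(f_2,g_3)) all reduce to 0 modulo the current basis, so we have a Gröbner basis.
Inter-reduce: drop elements whose leading term is divisible by another's, tail-reduce, and make monic.

G = {xz^2 - z^2 + z, y + z}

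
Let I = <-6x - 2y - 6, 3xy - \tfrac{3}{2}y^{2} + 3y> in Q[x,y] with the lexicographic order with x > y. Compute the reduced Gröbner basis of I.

G = {x + \tfrac{1}{3}y + 1, y^{2}}

f_1 = -6x - 2y - 6, LT = x.
f_2 = 3xy - \tfrac{3}{2}y^{2} + 3y, LT = xy.

S(f_1,f_2): lcm = xy. S = \tfrac{5}{6}y^{2}.
  leading term y^{2}: no divisor's leading term divides it; move \tfrac{5}{6}y^{2} to the remainder.
  remainder \tfrac{5}{6}y^{2} ≠ 0; add g_3 = \tfrac{5}{6}y^{2} to the basis.

S(f_1,g_3): leading monomials are coprime, so the S-polynomial reduces to 0 (Buchberger's first criterion).
S(f_2,g_3): lcm = xy^{2}. S = -\tfrac{1}{2}y^{3} + y^{2}.
  leading term y^{3}: subtract (-\tfrac{3}{5}y)·g_3 from -\tfrac{1}{2}y^{3} + y^{2} → y^{2}
  leading term y^{2}: subtract (\tfrac{6}{5})·g_3 from y^{2} → 0
  remainder 0.

Every S-polynomial of the final basis reduces to 0, so we have a Gröbner basis.
Inter-reduce: drop elements whose leading term is divisible by another's, tail-reduce, and make monic.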